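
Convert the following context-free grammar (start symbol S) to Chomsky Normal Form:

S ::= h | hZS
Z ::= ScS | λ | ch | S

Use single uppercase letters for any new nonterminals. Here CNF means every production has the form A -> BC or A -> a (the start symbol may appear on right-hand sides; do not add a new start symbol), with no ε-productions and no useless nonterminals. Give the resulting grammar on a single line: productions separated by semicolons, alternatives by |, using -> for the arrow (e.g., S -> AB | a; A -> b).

S -> h | AC | AS; A -> h; B -> c; C -> ZS; D -> ZS; E -> BS; Z -> h | AD | AS | BA | SE

Nullable: {Z}; after ε-elimination: S -> h | hS | hZS; Z -> S | ch | ScS.
After unit-elimination: S -> h | hS | hZS; Z -> h | ch | hS | ScS | hZS.
TERM: introduce B -> c, A -> h and substitute in every rule of length ≥2.
BIN: S -> AZS becomes S -> AC, C -> ZS; Z -> AZS becomes Z -> AD, D -> ZS; Z -> SBS becomes Z -> SE, E -> BS.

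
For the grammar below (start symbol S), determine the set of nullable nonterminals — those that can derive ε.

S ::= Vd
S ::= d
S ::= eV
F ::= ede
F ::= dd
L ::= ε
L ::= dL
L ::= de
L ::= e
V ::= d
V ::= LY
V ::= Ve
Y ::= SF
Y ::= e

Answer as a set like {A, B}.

{L}

Directly nullable (have an ε-rule): {L}.
Not nullable: F, S, V, Y — each has a terminal in every rule's right-hand side or depends on a non-nullable symbol.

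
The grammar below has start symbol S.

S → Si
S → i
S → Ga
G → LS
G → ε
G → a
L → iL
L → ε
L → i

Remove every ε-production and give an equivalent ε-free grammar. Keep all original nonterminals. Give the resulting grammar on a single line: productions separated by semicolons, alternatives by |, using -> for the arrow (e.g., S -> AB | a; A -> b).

S -> a | i | Ga | Si; G -> S | a | LS; L -> i | iL

Nullable set: {G, L}.
S -> Ga: G nullable, giving Ga | a.
Drop G -> ε.
G -> LS: L nullable, giving LS | S.
Drop L -> ε.
L -> iL: L nullable, giving i | iL.
Unchanged (no nullable symbols): S -> Si; S -> i; G -> a; L -> i.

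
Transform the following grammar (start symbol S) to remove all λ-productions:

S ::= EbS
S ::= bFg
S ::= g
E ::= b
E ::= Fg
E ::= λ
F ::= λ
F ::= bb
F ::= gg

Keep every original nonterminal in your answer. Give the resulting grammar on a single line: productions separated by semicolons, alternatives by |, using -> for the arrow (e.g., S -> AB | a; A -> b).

Nullable set: {E, F}.
S -> EbS: E nullable, giving EbS | bS.
S -> bFg: F nullable, giving bFg | bg.
Drop E -> λ.
E -> Fg: F nullable, giving Fg | g.
Drop F -> λ.
Unchanged (no nullable symbols): S -> g; E -> b; F -> bb; F -> gg.

S -> g | bS | bg | EbS | bFg; E -> b | g | Fg; F -> bb | gg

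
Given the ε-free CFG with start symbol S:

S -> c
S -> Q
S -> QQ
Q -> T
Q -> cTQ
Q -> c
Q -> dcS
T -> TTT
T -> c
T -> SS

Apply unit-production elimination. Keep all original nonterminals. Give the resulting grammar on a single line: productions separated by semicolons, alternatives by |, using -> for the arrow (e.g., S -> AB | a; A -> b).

S -> c | QQ | SS | TTT | cTQ | dcS; Q -> c | SS | TTT | cTQ | dcS; T -> c | SS | TTT

Unit productions: Q->T, S->Q.
Unit pairs (A ⇒* B via units): (Q,T), (S,Q), (S,T).
S: inherits non-unit rules of {Q, S, T} → QQ | SS | TTT | c | cTQ | dcS.
Q: inherits non-unit rules of {Q, T} → SS | TTT | c | cTQ | dcS.
T: inherits non-unit rules of {T} → SS | TTT | c.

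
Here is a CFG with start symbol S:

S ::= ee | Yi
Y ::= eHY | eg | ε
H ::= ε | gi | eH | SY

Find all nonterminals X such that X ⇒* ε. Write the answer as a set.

Directly nullable (have an ε-rule): {H, Y}.
Not nullable: S — each has a terminal in every rule's right-hand side or depends on a non-nullable symbol.

{H, Y}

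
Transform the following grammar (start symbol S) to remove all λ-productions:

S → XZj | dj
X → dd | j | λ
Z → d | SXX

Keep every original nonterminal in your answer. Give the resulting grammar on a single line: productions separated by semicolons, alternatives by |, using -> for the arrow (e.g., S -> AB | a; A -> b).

S -> Zj | dj | XZj; X -> j | dd; Z -> S | d | SX | SXX

Nullable set: {X}.
S -> XZj: X nullable, giving XZj | Zj.
Drop X -> λ.
Z -> SXX: X, X nullable, giving S | SX | SXX.
Unchanged (no nullable symbols): S -> dj; X -> dd; X -> j; Z -> d.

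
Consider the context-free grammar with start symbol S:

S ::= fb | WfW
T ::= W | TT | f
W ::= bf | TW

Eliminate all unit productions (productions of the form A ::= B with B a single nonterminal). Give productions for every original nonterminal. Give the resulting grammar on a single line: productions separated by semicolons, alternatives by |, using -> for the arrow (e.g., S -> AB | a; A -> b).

Unit productions: T->W.
Unit pairs (A ⇒* B via units): (T,W).
S: inherits non-unit rules of {S} → WfW | fb.
T: inherits non-unit rules of {T, W} → TT | TW | bf | f.
W: inherits non-unit rules of {W} → TW | bf.

S -> fb | WfW; T -> f | TT | TW | bf; W -> TW | bf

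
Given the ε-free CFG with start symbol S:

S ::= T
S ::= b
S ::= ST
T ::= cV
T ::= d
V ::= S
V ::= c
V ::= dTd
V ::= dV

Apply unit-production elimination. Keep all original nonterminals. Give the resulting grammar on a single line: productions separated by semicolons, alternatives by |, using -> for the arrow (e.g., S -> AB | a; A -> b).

Unit productions: S->T, V->S.
Unit pairs (A ⇒* B via units): (S,T), (V,S), (V,T).
S: inherits non-unit rules of {S, T} → ST | b | cV | d.
T: inherits non-unit rules of {T} → cV | d.
V: inherits non-unit rules of {S, T, V} → ST | b | c | cV | d | dTd | dV.

S -> b | d | ST | cV; T -> d | cV; V -> b | c | d | ST | cV | dV | dTd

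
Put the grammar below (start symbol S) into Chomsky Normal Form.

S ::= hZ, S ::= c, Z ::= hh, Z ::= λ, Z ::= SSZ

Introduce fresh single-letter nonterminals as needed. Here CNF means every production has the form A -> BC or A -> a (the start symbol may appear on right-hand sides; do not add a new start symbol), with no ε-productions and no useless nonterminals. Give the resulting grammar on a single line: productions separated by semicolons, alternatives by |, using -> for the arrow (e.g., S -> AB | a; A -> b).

S -> c | h | AZ; A -> h; B -> SZ; Z -> AA | SB | SS

Nullable: {Z}; after ε-elimination: S -> c | h | hZ; Z -> SS | hh | SSZ.
No unit productions to eliminate.
TERM: introduce A -> h and substitute in every rule of length ≥2.
BIN: Z -> SSZ becomes Z -> SB, B -> SZ.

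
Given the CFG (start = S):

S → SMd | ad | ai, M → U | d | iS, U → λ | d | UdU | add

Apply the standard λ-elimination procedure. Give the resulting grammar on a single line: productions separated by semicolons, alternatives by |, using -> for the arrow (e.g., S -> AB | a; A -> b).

S -> Sd | ad | ai | SMd; M -> U | d | iS; U -> d | Ud | dU | UdU | add

Nullable set: {M, U}.
S -> SMd: M nullable, giving SMd | Sd.
M -> U: U nullable, giving U.
Drop U -> λ.
U -> UdU: U, U nullable, giving Ud | UdU | d | dU.
Unchanged (no nullable symbols): S -> ad; S -> ai; M -> d; M -> iS; U -> add; U -> d.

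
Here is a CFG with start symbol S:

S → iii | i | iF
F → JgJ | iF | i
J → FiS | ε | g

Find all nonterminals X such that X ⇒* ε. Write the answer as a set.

Directly nullable (have an ε-rule): {J}.
Not nullable: F, S — each has a terminal in every rule's right-hand side or depends on a non-nullable symbol.

{J}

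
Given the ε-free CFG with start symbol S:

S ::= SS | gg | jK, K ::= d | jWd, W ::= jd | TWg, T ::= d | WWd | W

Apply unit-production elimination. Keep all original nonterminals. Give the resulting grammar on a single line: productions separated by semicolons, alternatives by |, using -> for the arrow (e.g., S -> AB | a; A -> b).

S -> SS | gg | jK; K -> d | jWd; T -> d | jd | TWg | WWd; W -> jd | TWg

Unit productions: T->W.
Unit pairs (A ⇒* B via units): (T,W).
S: inherits non-unit rules of {S} → SS | gg | jK.
K: inherits non-unit rules of {K} → d | jWd.
T: inherits non-unit rules of {T, W} → TWg | WWd | d | jd.
W: inherits non-unit rules of {W} → TWg | jd.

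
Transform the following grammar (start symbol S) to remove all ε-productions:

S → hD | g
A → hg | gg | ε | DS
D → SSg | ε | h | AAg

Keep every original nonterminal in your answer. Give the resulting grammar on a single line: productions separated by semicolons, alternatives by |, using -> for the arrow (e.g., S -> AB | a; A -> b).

Nullable set: {A, D}.
S -> hD: D nullable, giving h | hD.
Drop A -> ε.
A -> DS: D nullable, giving DS | S.
Drop D -> ε.
D -> AAg: A, A nullable, giving AAg | Ag | g.
Unchanged (no nullable symbols): S -> g; A -> gg; A -> hg; D -> SSg; D -> h.

S -> g | h | hD; A -> S | DS | gg | hg; D -> g | h | Ag | AAg | SSg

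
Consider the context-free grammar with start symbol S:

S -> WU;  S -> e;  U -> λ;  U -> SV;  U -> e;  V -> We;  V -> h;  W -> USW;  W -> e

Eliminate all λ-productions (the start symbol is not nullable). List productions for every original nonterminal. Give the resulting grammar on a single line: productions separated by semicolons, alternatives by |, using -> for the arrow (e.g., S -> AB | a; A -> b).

Nullable set: {U}.
S -> WU: U nullable, giving W | WU.
Drop U -> λ.
W -> USW: U nullable, giving SW | USW.
Unchanged (no nullable symbols): S -> e; U -> SV; U -> e; V -> We; V -> h; W -> e.

S -> W | e | WU; U -> e | SV; V -> h | We; W -> e | SW | USW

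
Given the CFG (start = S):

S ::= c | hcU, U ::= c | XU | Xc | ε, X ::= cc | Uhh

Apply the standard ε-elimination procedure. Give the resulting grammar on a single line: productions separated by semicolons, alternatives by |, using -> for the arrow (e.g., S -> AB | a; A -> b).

Nullable set: {U}.
S -> hcU: U nullable, giving hc | hcU.
Drop U -> ε.
U -> XU: U nullable, giving X | XU.
X -> Uhh: U nullable, giving Uhh | hh.
Unchanged (no nullable symbols): S -> c; U -> Xc; U -> c; X -> cc.

S -> c | hc | hcU; U -> X | c | XU | Xc; X -> cc | hh | Uhh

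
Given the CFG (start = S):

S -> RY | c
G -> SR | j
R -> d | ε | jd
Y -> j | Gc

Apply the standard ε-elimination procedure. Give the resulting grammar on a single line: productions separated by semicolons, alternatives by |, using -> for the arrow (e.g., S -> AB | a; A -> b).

Nullable set: {R}.
S -> RY: R nullable, giving RY | Y.
G -> SR: R nullable, giving S | SR.
Drop R -> ε.
Unchanged (no nullable symbols): S -> c; G -> j; R -> d; R -> jd; Y -> Gc; Y -> j.

S -> Y | c | RY; G -> S | j | SR; R -> d | jd; Y -> j | Gc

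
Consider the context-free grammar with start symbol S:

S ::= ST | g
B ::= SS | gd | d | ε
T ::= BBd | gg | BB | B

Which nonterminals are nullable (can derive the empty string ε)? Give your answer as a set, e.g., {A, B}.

{B, T}

Directly nullable (have an ε-rule): {B}.
T is nullable via T -> B (every symbol on the right is already known nullable).
Not nullable: S — each has a terminal in every rule's right-hand side or depends on a non-nullable symbol.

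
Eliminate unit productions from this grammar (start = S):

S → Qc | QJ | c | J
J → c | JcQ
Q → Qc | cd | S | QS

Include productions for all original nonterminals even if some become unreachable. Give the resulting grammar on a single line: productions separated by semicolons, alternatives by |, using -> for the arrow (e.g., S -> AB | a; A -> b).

Unit productions: Q->S, S->J.
Unit pairs (A ⇒* B via units): (Q,J), (Q,S), (S,J).
S: inherits non-unit rules of {J, S} → JcQ | QJ | Qc | c.
J: inherits non-unit rules of {J} → JcQ | c.
Q: inherits non-unit rules of {J, Q, S} → JcQ | QJ | QS | Qc | c | cd.

S -> c | QJ | Qc | JcQ; J -> c | JcQ; Q -> c | QJ | QS | Qc | cd | JcQ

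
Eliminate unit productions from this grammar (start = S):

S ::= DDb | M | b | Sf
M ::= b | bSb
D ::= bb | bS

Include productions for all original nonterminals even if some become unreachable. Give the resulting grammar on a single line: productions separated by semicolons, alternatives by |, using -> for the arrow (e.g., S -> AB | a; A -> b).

S -> b | Sf | DDb | bSb; D -> bS | bb; M -> b | bSb

Unit productions: S->M.
Unit pairs (A ⇒* B via units): (S,M).
S: inherits non-unit rules of {M, S} → DDb | Sf | b | bSb.
D: inherits non-unit rules of {D} → bS | bb.
M: inherits non-unit rules of {M} → b | bSb.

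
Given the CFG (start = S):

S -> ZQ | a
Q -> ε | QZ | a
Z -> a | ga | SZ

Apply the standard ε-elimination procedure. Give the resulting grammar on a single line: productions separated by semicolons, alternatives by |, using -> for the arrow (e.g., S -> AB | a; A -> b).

S -> Z | a | ZQ; Q -> Z | a | QZ; Z -> a | SZ | ga

Nullable set: {Q}.
S -> ZQ: Q nullable, giving Z | ZQ.
Drop Q -> ε.
Q -> QZ: Q nullable, giving QZ | Z.
Unchanged (no nullable symbols): S -> a; Q -> a; Z -> SZ; Z -> a; Z -> ga.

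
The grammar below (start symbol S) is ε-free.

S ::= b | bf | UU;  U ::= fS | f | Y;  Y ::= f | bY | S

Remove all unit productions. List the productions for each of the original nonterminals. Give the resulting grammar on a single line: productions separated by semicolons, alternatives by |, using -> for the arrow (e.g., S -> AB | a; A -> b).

Unit productions: U->Y, Y->S.
Unit pairs (A ⇒* B via units): (U,S), (U,Y), (Y,S).
S: inherits non-unit rules of {S} → UU | b | bf.
U: inherits non-unit rules of {S, U, Y} → UU | b | bY | bf | f | fS.
Y: inherits non-unit rules of {S, Y} → UU | b | bY | bf | f.

S -> b | UU | bf; U -> b | f | UU | bY | bf | fS; Y -> b | f | UU | bY | bf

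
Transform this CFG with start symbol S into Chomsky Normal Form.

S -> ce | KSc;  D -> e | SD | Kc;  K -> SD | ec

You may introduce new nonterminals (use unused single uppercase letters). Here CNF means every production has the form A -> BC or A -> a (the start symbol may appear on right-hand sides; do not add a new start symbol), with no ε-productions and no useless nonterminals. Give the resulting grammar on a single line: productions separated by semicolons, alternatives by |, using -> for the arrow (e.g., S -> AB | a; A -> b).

S -> AB | KC; A -> c; B -> e; C -> SA; D -> e | KA | SD; K -> BA | SD

No ε-productions.
No unit productions to eliminate.
TERM: introduce A -> c, B -> e and substitute in every rule of length ≥2.
BIN: S -> KSA becomes S -> KC, C -> SA.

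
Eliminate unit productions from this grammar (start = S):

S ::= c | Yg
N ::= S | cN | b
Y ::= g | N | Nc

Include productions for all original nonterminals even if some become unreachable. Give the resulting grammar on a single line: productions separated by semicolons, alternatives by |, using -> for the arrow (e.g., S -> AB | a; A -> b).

Unit productions: N->S, Y->N.
Unit pairs (A ⇒* B via units): (N,S), (Y,N), (Y,S).
S: inherits non-unit rules of {S} → Yg | c.
N: inherits non-unit rules of {N, S} → Yg | b | c | cN.
Y: inherits non-unit rules of {N, S, Y} → Nc | Yg | b | c | cN | g.

S -> c | Yg; N -> b | c | Yg | cN; Y -> b | c | g | Nc | Yg | cN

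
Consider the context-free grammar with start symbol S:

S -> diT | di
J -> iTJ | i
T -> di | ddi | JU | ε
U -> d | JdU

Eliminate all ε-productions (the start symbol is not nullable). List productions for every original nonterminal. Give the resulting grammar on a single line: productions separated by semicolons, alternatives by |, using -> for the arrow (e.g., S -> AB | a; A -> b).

Nullable set: {T}.
S -> diT: T nullable, giving di | diT.
J -> iTJ: T nullable, giving iJ | iTJ.
Drop T -> ε.
Unchanged (no nullable symbols): S -> di; J -> i; T -> JU; T -> ddi; T -> di; U -> JdU; U -> d.

S -> di | diT; J -> i | iJ | iTJ; T -> JU | di | ddi; U -> d | JdU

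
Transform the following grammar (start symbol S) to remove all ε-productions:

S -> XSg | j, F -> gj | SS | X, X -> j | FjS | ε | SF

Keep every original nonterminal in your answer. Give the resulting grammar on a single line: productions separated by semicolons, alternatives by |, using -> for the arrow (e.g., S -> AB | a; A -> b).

Nullable set: {F, X}.
S -> XSg: X nullable, giving Sg | XSg.
F -> X: X nullable, giving X.
Drop X -> ε.
X -> FjS: F nullable, giving FjS | jS.
X -> SF: F nullable, giving S | SF.
Unchanged (no nullable symbols): S -> j; F -> SS; F -> gj; X -> j.

S -> j | Sg | XSg; F -> X | SS | gj; X -> S | j | SF | jS | FjS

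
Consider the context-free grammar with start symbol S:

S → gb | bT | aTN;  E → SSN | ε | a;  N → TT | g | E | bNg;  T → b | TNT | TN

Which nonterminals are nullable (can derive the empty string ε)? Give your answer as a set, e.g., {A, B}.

Directly nullable (have an ε-rule): {E}.
N is nullable via N -> E (every symbol on the right is already known nullable).
Not nullable: S, T — each has a terminal in every rule's right-hand side or depends on a non-nullable symbol.

{E, N}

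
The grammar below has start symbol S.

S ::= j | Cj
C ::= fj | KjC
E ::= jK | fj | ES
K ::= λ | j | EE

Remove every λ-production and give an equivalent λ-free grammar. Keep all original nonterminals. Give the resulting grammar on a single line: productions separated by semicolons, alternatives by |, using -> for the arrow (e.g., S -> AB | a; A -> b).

Nullable set: {K}.
C -> KjC: K nullable, giving KjC | jC.
E -> jK: K nullable, giving j | jK.
Drop K -> λ.
Unchanged (no nullable symbols): S -> Cj; S -> j; C -> fj; E -> ES; E -> fj; K -> EE; K -> j.

S -> j | Cj; C -> fj | jC | KjC; E -> j | ES | fj | jK; K -> j | EE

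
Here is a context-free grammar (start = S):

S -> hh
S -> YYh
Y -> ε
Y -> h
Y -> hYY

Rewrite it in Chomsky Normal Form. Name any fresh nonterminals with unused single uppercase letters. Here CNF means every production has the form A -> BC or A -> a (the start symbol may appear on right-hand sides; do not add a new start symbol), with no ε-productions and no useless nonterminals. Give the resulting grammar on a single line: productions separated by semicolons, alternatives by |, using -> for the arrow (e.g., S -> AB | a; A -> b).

S -> h | AA | YA | YB; A -> h; B -> YA; C -> YY; Y -> h | AC | AY

Nullable: {Y}; after ε-elimination: S -> h | Yh | hh | YYh; Y -> h | hY | hYY.
No unit productions to eliminate.
TERM: introduce A -> h and substitute in every rule of length ≥2.
BIN: S -> YYA becomes S -> YB, B -> YA; Y -> AYY becomes Y -> AC, C -> YY.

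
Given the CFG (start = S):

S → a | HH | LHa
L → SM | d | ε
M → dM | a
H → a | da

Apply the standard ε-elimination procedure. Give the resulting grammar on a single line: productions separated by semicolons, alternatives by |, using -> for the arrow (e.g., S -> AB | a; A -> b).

S -> a | HH | Ha | LHa; H -> a | da; L -> d | SM; M -> a | dM

Nullable set: {L}.
S -> LHa: L nullable, giving Ha | LHa.
Drop L -> ε.
Unchanged (no nullable symbols): S -> HH; S -> a; H -> a; H -> da; L -> SM; L -> d; M -> a; M -> dM.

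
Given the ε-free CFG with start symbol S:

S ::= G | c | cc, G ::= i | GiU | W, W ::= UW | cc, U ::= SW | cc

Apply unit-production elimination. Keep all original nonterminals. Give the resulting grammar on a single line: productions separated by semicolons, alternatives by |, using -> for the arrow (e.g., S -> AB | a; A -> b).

Unit productions: G->W, S->G.
Unit pairs (A ⇒* B via units): (G,W), (S,G), (S,W).
S: inherits non-unit rules of {G, S, W} → GiU | UW | c | cc | i.
G: inherits non-unit rules of {G, W} → GiU | UW | cc | i.
U: inherits non-unit rules of {U} → SW | cc.
W: inherits non-unit rules of {W} → UW | cc.

S -> c | i | UW | cc | GiU; G -> i | UW | cc | GiU; U -> SW | cc; W -> UW | cc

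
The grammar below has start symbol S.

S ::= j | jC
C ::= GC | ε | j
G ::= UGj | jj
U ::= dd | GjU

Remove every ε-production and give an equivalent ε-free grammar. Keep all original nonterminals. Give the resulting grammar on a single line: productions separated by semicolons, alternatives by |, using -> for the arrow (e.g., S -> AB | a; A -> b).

S -> j | jC; C -> G | j | GC; G -> jj | UGj; U -> dd | GjU

Nullable set: {C}.
S -> jC: C nullable, giving j | jC.
Drop C -> ε.
C -> GC: C nullable, giving G | GC.
Unchanged (no nullable symbols): S -> j; C -> j; G -> UGj; G -> jj; U -> GjU; U -> dd.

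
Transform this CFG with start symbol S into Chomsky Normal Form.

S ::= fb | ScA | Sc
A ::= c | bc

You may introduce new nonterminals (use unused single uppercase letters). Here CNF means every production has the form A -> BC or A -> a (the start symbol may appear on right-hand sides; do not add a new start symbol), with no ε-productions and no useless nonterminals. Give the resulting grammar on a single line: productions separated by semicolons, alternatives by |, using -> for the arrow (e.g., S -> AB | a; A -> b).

No ε-productions.
No unit productions to eliminate.
TERM: introduce B -> b, C -> c, D -> f and substitute in every rule of length ≥2.
BIN: S -> SCA becomes S -> SE, E -> CA.

S -> DB | SC | SE; A -> c | BC; B -> b; C -> c; D -> f; E -> CA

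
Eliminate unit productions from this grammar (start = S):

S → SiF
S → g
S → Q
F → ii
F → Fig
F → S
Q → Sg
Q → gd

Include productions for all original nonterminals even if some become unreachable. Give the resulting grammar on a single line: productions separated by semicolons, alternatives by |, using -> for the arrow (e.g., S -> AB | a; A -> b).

Unit productions: F->S, S->Q.
Unit pairs (A ⇒* B via units): (F,Q), (F,S), (S,Q).
S: inherits non-unit rules of {Q, S} → Sg | SiF | g | gd.
F: inherits non-unit rules of {F, Q, S} → Fig | Sg | SiF | g | gd | ii.
Q: inherits non-unit rules of {Q} → Sg | gd.

S -> g | Sg | gd | SiF; F -> g | Sg | gd | ii | Fig | SiF; Q -> Sg | gd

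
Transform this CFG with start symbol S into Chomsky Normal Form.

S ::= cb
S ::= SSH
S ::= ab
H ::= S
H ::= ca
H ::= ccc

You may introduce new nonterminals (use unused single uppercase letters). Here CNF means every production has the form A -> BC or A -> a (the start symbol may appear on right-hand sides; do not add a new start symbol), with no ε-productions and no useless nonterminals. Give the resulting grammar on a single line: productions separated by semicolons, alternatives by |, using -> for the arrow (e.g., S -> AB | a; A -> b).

No ε-productions.
After unit-elimination: S -> ab | cb | SSH; H -> ab | ca | cb | SSH | ccc.
TERM: introduce A -> a, B -> b, C -> c and substitute in every rule of length ≥2.
BIN: H -> CCC becomes H -> CD, D -> CC; H -> SSH becomes H -> SE, E -> SH; S -> SSH becomes S -> SF, F -> SH.

S -> AB | CB | SF; A -> a; B -> b; C -> c; D -> CC; E -> SH; F -> SH; H -> AB | CA | CB | CD | SE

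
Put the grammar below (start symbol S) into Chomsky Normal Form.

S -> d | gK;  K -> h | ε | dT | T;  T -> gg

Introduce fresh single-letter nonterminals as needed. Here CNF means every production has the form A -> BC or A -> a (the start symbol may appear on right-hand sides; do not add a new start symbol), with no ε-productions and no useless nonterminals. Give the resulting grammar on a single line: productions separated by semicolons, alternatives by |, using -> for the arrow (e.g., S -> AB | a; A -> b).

Nullable: {K}; after ε-elimination: S -> d | g | gK; K -> T | h | dT; T -> gg.
After unit-elimination: S -> d | g | gK; K -> h | dT | gg; T -> gg.
TERM: introduce A -> d, B -> g and substitute in every rule of length ≥2.

S -> d | g | BK; A -> d; B -> g; K -> h | AT | BB; T -> BB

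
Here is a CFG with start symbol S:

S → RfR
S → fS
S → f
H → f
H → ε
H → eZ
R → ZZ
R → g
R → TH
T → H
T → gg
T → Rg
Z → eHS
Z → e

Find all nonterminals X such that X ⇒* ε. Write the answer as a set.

Directly nullable (have an ε-rule): {H}.
T is nullable via T -> H (every symbol on the right is already known nullable).
R is nullable via R -> TH (every symbol on the right is already known nullable).
Not nullable: S, Z — each has a terminal in every rule's right-hand side or depends on a non-nullable symbol.

{H, R, T}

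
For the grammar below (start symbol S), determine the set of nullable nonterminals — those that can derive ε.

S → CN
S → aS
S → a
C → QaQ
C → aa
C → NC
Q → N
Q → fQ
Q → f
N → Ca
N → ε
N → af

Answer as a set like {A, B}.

Directly nullable (have an ε-rule): {N}.
Q is nullable via Q -> N (every symbol on the right is already known nullable).
Not nullable: C, S — each has a terminal in every rule's right-hand side or depends on a non-nullable symbol.

{N, Q}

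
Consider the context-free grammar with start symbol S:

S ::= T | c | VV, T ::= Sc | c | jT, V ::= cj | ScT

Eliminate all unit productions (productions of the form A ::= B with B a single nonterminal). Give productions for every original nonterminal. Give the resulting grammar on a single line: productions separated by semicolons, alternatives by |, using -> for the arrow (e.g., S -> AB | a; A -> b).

Unit productions: S->T.
Unit pairs (A ⇒* B via units): (S,T).
S: inherits non-unit rules of {S, T} → Sc | VV | c | jT.
T: inherits non-unit rules of {T} → Sc | c | jT.
V: inherits non-unit rules of {V} → ScT | cj.

S -> c | Sc | VV | jT; T -> c | Sc | jT; V -> cj | ScT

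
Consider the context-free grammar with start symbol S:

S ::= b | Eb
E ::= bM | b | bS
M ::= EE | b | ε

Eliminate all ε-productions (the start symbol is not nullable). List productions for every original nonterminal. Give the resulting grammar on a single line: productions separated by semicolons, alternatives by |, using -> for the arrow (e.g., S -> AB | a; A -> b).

S -> b | Eb; E -> b | bM | bS; M -> b | EE

Nullable set: {M}.
E -> bM: M nullable, giving b | bM.
Drop M -> ε.
Unchanged (no nullable symbols): S -> Eb; S -> b; E -> b; E -> bS; M -> EE; M -> b.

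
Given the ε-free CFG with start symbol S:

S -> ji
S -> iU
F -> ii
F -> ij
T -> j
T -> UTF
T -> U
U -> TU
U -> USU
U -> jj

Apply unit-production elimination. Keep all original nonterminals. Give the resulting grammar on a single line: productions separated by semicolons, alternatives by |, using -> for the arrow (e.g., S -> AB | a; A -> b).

Unit productions: T->U.
Unit pairs (A ⇒* B via units): (T,U).
S: inherits non-unit rules of {S} → iU | ji.
F: inherits non-unit rules of {F} → ii | ij.
T: inherits non-unit rules of {T, U} → TU | USU | UTF | j | jj.
U: inherits non-unit rules of {U} → TU | USU | jj.

S -> iU | ji; F -> ii | ij; T -> j | TU | jj | USU | UTF; U -> TU | jj | USU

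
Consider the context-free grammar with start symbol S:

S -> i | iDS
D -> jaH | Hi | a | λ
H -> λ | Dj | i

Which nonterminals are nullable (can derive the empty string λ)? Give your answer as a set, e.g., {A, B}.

{D, H}

Directly nullable (have an ε-rule): {D, H}.
Not nullable: S — each has a terminal in every rule's right-hand side or depends on a non-nullable symbol.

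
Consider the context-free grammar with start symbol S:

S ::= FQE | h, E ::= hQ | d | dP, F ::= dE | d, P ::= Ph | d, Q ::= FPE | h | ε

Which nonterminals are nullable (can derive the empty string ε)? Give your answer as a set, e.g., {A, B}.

Directly nullable (have an ε-rule): {Q}.
Not nullable: E, F, P, S — each has a terminal in every rule's right-hand side or depends on a non-nullable symbol.

{Q}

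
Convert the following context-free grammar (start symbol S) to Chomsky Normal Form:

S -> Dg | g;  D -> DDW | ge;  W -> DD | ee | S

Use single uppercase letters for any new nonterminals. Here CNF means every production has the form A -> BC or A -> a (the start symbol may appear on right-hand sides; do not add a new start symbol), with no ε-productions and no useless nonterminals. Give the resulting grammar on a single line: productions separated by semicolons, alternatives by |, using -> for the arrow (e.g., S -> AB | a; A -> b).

S -> g | DA; A -> g; B -> e; C -> DW; D -> AB | DC; W -> g | BB | DA | DD

No ε-productions.
After unit-elimination: S -> g | Dg; D -> ge | DDW; W -> g | DD | Dg | ee.
TERM: introduce B -> e, A -> g and substitute in every rule of length ≥2.
BIN: D -> DDW becomes D -> DC, C -> DW.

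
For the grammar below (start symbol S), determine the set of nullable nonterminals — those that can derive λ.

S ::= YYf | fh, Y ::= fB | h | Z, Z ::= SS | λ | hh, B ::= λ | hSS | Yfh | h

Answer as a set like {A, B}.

Directly nullable (have an ε-rule): {B, Z}.
Y is nullable via Y -> Z (every symbol on the right is already known nullable).
Not nullable: S — each has a terminal in every rule's right-hand side or depends on a non-nullable symbol.

{B, Y, Z}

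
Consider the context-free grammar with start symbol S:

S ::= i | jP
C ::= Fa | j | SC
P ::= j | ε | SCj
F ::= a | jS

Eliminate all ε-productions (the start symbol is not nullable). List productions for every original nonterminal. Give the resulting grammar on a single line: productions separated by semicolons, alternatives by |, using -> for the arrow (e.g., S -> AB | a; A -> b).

S -> i | j | jP; C -> j | Fa | SC; F -> a | jS; P -> j | SCj

Nullable set: {P}.
S -> jP: P nullable, giving j | jP.
Drop P -> ε.
Unchanged (no nullable symbols): S -> i; C -> Fa; C -> SC; C -> j; F -> a; F -> jS; P -> SCj; P -> j.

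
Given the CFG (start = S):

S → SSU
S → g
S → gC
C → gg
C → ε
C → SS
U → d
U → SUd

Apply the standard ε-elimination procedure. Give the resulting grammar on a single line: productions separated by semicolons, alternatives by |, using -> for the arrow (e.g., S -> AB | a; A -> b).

Nullable set: {C}.
S -> gC: C nullable, giving g | gC.
Drop C -> ε.
Unchanged (no nullable symbols): S -> SSU; S -> g; C -> SS; C -> gg; U -> SUd; U -> d.

S -> g | gC | SSU; C -> SS | gg; U -> d | SUd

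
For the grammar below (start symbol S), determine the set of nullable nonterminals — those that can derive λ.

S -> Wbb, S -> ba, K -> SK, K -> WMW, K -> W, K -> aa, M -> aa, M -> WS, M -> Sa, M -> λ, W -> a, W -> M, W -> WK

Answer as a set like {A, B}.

Directly nullable (have an ε-rule): {M}.
W is nullable via W -> M (every symbol on the right is already known nullable).
K is nullable via K -> W (every symbol on the right is already known nullable).
Not nullable: S — each has a terminal in every rule's right-hand side or depends on a non-nullable symbol.

{K, M, W}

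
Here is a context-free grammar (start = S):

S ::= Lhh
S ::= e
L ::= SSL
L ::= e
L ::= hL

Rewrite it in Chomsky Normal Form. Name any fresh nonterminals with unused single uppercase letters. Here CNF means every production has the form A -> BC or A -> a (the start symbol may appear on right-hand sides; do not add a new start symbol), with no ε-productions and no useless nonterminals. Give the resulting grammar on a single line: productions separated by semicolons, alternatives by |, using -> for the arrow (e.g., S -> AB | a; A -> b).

S -> e | LC; A -> h; B -> SL; C -> AA; L -> e | AL | SB

No ε-productions.
No unit productions to eliminate.
TERM: introduce A -> h and substitute in every rule of length ≥2.
BIN: L -> SSL becomes L -> SB, B -> SL; S -> LAA becomes S -> LC, C -> AA.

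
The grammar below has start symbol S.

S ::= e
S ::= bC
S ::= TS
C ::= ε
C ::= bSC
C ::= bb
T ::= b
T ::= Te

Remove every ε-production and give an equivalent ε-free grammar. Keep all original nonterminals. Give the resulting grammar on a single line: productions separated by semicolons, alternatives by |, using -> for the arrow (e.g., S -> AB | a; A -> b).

S -> b | e | TS | bC; C -> bS | bb | bSC; T -> b | Te

Nullable set: {C}.
S -> bC: C nullable, giving b | bC.
Drop C -> ε.
C -> bSC: C nullable, giving bS | bSC.
Unchanged (no nullable symbols): S -> TS; S -> e; C -> bb; T -> Te; T -> b.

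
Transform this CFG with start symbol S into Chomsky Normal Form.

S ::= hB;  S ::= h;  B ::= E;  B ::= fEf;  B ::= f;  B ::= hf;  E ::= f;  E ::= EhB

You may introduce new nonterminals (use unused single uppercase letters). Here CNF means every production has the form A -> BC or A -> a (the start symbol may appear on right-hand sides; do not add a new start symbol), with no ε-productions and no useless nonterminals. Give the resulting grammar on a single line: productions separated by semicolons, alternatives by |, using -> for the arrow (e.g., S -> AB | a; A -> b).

S -> h | AB; A -> h; B -> f | AC | CD | EF; C -> f; D -> EC; E -> f | EG; F -> AB; G -> AB

No ε-productions.
After unit-elimination: S -> h | hB; B -> f | hf | EhB | fEf; E -> f | EhB.
TERM: introduce C -> f, A -> h and substitute in every rule of length ≥2.
BIN: B -> CEC becomes B -> CD, D -> EC; B -> EAB becomes B -> EF, F -> AB; E -> EAB becomes E -> EG, G -> AB.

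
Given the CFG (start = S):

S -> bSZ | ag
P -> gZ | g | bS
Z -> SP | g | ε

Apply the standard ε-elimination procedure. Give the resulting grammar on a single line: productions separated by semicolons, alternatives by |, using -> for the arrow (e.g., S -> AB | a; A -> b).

Nullable set: {Z}.
S -> bSZ: Z nullable, giving bS | bSZ.
P -> gZ: Z nullable, giving g | gZ.
Drop Z -> ε.
Unchanged (no nullable symbols): S -> ag; P -> bS; P -> g; Z -> SP; Z -> g.

S -> ag | bS | bSZ; P -> g | bS | gZ; Z -> g | SP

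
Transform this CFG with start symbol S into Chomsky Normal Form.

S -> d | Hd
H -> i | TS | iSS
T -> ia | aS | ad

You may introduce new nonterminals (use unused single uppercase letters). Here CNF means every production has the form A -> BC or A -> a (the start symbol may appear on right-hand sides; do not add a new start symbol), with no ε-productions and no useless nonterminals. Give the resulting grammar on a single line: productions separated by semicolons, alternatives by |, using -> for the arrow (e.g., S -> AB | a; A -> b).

No ε-productions.
No unit productions to eliminate.
TERM: introduce C -> a, B -> d, A -> i and substitute in every rule of length ≥2.
BIN: H -> ASS becomes H -> AD, D -> SS.

S -> d | HB; A -> i; B -> d; C -> a; D -> SS; H -> i | AD | TS; T -> AC | CB | CS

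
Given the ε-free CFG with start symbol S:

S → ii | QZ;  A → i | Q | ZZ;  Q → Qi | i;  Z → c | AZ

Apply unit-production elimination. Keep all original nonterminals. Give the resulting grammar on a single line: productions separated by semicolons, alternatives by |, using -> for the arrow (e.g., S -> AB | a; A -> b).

S -> QZ | ii; A -> i | Qi | ZZ; Q -> i | Qi; Z -> c | AZ

Unit productions: A->Q.
Unit pairs (A ⇒* B via units): (A,Q).
S: inherits non-unit rules of {S} → QZ | ii.
A: inherits non-unit rules of {A, Q} → Qi | ZZ | i.
Q: inherits non-unit rules of {Q} → Qi | i.
Z: inherits non-unit rules of {Z} → AZ | c.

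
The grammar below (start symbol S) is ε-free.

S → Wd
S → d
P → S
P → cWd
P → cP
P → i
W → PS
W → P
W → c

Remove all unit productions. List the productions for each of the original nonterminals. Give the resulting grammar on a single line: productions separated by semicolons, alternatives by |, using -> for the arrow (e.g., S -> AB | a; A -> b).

S -> d | Wd; P -> d | i | Wd | cP | cWd; W -> c | d | i | PS | Wd | cP | cWd

Unit productions: P->S, W->P.
Unit pairs (A ⇒* B via units): (P,S), (W,P), (W,S).
S: inherits non-unit rules of {S} → Wd | d.
P: inherits non-unit rules of {P, S} → Wd | cP | cWd | d | i.
W: inherits non-unit rules of {P, S, W} → PS | Wd | c | cP | cWd | d | i.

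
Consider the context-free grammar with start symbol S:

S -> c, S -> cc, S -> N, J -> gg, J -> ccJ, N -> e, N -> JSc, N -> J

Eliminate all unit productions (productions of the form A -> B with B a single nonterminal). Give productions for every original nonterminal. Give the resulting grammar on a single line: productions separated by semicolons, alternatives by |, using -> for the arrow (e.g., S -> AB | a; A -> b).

S -> c | e | cc | gg | JSc | ccJ; J -> gg | ccJ; N -> e | gg | JSc | ccJ

Unit productions: N->J, S->N.
Unit pairs (A ⇒* B via units): (N,J), (S,J), (S,N).
S: inherits non-unit rules of {J, N, S} → JSc | c | cc | ccJ | e | gg.
J: inherits non-unit rules of {J} → ccJ | gg.
N: inherits non-unit rules of {J, N} → JSc | ccJ | e | gg.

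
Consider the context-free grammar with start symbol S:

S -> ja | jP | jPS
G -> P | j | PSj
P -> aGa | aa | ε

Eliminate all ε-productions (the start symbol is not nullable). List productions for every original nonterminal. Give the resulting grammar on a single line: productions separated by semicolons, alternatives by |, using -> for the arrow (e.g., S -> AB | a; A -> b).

S -> j | jP | jS | ja | jPS; G -> P | j | Sj | PSj; P -> aa | aGa

Nullable set: {G, P}.
S -> jP: P nullable, giving j | jP.
S -> jPS: P nullable, giving jPS | jS.
G -> P: P nullable, giving P.
G -> PSj: P nullable, giving PSj | Sj.
Drop P -> ε.
P -> aGa: G nullable, giving aGa | aa.
Unchanged (no nullable symbols): S -> ja; G -> j; P -> aa.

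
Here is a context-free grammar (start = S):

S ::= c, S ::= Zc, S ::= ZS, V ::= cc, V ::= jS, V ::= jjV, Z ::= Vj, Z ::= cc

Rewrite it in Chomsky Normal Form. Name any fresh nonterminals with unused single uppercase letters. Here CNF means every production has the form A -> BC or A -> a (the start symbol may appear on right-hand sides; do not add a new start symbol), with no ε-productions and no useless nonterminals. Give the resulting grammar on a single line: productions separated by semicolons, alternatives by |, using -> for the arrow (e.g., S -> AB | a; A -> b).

S -> c | ZA | ZS; A -> c; B -> j; C -> BV; V -> AA | BC | BS; Z -> AA | VB

No ε-productions.
No unit productions to eliminate.
TERM: introduce A -> c, B -> j and substitute in every rule of length ≥2.
BIN: V -> BBV becomes V -> BC, C -> BV.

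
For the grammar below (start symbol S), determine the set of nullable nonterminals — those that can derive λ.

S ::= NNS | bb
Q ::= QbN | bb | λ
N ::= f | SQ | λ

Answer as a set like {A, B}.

{N, Q}

Directly nullable (have an ε-rule): {N, Q}.
Not nullable: S — each has a terminal in every rule's right-hand side or depends on a non-nullable symbol.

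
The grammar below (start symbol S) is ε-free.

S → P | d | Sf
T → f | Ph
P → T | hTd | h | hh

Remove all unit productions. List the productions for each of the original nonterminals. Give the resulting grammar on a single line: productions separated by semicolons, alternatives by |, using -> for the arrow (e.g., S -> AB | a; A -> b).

Unit productions: P->T, S->P.
Unit pairs (A ⇒* B via units): (P,T), (S,P), (S,T).
S: inherits non-unit rules of {P, S, T} → Ph | Sf | d | f | h | hTd | hh.
P: inherits non-unit rules of {P, T} → Ph | f | h | hTd | hh.
T: inherits non-unit rules of {T} → Ph | f.

S -> d | f | h | Ph | Sf | hh | hTd; P -> f | h | Ph | hh | hTd; T -> f | Ph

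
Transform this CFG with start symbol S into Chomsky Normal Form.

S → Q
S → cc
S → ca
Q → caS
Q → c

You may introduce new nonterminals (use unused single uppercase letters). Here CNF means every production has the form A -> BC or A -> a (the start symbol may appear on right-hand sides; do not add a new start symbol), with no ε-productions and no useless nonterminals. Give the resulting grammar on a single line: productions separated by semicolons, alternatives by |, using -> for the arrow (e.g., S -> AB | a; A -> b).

S -> c | AA | AB | AD; A -> c; B -> a; D -> BS

No ε-productions.
After unit-elimination: S -> c | ca | cc | caS; Q -> c | caS.
TERM: introduce B -> a, A -> c and substitute in every rule of length ≥2.
BIN: Q -> ABS becomes Q -> AC, C -> BS; S -> ABS becomes S -> AD, D -> BS.
Drop unreachable/unproductive: Q.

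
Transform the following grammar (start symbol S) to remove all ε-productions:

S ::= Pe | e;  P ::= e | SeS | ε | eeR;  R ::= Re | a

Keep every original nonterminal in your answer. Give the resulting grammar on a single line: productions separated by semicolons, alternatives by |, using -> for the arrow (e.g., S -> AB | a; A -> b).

Nullable set: {P}.
S -> Pe: P nullable, giving Pe | e.
Drop P -> ε.
Unchanged (no nullable symbols): S -> e; P -> SeS; P -> e; P -> eeR; R -> Re; R -> a.

S -> e | Pe; P -> e | SeS | eeR; R -> a | Re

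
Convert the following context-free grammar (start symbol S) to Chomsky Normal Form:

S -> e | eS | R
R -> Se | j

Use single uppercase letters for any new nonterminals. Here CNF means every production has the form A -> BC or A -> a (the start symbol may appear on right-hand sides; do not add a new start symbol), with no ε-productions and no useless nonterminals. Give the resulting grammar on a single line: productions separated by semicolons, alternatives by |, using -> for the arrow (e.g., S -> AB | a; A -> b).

S -> e | j | AS | SA; A -> e

No ε-productions.
After unit-elimination: S -> e | j | Se | eS; R -> j | Se.
TERM: introduce A -> e and substitute in every rule of length ≥2.
Drop unreachable/unproductive: R.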